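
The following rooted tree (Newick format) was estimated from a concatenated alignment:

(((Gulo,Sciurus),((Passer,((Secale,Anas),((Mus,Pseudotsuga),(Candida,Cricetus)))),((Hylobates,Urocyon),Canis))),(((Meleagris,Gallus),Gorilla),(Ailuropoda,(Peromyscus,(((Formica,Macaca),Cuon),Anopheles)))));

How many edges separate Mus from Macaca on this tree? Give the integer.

14

The MRCA of Mus and Macaca is the root of the tree.
From Mus up to that node: 7 branches. From Macaca up to the same node: 7 branches. Total: 7 + 7 = 14.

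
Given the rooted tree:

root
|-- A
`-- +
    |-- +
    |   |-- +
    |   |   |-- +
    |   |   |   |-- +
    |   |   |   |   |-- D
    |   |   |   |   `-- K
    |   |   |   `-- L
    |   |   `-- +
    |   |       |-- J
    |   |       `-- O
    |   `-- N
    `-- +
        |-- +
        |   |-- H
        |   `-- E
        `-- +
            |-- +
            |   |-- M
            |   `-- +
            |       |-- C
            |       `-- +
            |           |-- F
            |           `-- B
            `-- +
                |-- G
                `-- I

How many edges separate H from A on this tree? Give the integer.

5

The MRCA of H and A is the root of the tree.
From H up to that node: 4 branches. From A up to the same node: 1 branch. Total: 4 + 1 = 5.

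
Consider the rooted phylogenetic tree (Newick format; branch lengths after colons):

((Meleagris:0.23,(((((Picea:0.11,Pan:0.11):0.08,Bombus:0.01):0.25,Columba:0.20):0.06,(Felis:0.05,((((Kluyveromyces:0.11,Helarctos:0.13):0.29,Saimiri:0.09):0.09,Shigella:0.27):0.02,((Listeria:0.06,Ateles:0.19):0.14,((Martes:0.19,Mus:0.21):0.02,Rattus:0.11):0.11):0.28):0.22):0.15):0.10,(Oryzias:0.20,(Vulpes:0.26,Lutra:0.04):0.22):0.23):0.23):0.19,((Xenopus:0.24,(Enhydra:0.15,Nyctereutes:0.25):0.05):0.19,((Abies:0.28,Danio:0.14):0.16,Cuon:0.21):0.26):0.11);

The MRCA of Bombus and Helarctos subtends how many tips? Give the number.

The MRCA of Bombus and Helarctos is the node subtending ((((Picea,Pan),Bombus),Columba),(Felis,((((Kluyveromyces,Helarctos),Saimiri),Shigella),((Listeria,Ateles),((Martes,Mus),Rattus))))).
That clade contains 14 terminal taxa: Ateles, Bombus, Columba, Felis, Helarctos, Kluyveromyces, Listeria, Martes, Mus, Pan, Picea, Rattus, Saimiri, Shigella.

14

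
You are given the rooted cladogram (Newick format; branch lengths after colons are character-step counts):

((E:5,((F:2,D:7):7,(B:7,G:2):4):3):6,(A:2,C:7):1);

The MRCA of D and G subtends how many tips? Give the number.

4

The MRCA of D and G is the node subtending ((F,D),(B,G)).
That clade contains 4 terminal taxa: B, D, F, G.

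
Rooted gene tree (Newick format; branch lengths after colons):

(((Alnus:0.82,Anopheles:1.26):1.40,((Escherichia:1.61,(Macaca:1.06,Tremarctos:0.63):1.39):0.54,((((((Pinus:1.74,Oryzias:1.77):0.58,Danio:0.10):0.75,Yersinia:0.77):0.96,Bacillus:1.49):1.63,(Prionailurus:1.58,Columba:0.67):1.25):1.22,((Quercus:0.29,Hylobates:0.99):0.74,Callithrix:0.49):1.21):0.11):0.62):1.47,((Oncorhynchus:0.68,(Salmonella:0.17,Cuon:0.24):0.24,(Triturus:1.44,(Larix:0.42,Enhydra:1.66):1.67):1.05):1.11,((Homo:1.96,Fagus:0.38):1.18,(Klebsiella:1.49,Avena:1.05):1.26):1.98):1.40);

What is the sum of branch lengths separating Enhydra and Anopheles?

The path runs Enhydra → … → MRCA → … → Anopheles; the MRCA is the root of the tree.
Branch lengths along that path: 1.66 + 1.67 + 1.05 + 1.11 + 1.40 + 1.47 + 1.40 + 1.26 = 11.02.

11.02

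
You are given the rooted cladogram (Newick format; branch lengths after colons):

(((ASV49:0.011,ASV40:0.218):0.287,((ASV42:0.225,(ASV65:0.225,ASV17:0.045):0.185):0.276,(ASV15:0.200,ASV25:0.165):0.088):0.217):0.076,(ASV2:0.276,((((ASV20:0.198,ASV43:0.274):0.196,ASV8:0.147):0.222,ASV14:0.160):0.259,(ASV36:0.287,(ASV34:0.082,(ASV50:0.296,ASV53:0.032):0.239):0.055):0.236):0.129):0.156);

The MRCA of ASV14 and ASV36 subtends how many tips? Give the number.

The MRCA of ASV14 and ASV36 is the node subtending ((((ASV20,ASV43),ASV8),ASV14),(ASV36,(ASV34,(ASV50,ASV53)))).
That clade contains 8 terminal taxa: ASV14, ASV20, ASV34, ASV36, ASV43, ASV50, ASV53, ASV8.

8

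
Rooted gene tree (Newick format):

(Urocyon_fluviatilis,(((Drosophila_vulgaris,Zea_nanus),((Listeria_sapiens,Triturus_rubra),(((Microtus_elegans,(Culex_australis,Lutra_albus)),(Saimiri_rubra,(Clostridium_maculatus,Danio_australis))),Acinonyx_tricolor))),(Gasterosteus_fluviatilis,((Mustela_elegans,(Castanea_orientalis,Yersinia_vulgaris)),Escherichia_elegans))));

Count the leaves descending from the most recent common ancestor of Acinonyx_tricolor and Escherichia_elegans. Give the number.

The MRCA of Acinonyx_tricolor and Escherichia_elegans is the node subtending (((Drosophila_vulgaris,Zea_nanus),((Listeria_sapiens,Triturus_rubra),(((Microtus_elegans,(Culex_australis,Lutra_albus)),(Saimiri_rubra,(Clostridium_maculatus,Danio_australis))),Acinonyx_tricolor))),(Gasterosteus_fluviatilis,((Mustela_elegans,(Castanea_orientalis,Yersinia_vulgaris)),Escherichia_elegans))).
That clade contains 16 terminal taxa: Acinonyx_tricolor, Castanea_orientalis, Clostridium_maculatus, Culex_australis, Danio_australis, Drosophila_vulgaris, Escherichia_elegans, Gasterosteus_fluviatilis, Listeria_sapiens, Lutra_albus, Microtus_elegans, Mustela_elegans, Saimiri_rubra, Triturus_rubra, Yersinia_vulgaris, Zea_nanus.

16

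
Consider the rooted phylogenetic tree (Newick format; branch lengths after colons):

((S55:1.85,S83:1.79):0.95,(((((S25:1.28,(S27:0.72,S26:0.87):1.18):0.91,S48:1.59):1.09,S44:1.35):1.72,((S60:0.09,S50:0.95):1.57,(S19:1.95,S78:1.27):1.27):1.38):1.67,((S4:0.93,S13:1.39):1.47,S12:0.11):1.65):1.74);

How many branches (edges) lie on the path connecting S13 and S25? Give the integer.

8

The MRCA of S13 and S25 is the node subtending (((((S25,(S27,S26)),S48),S44),((S60,S50),(S19,S78))),((S4,S13),S12)).
From S13 up to that node: 3 branches. From S25 up to the same node: 5 branches. Total: 3 + 5 = 8.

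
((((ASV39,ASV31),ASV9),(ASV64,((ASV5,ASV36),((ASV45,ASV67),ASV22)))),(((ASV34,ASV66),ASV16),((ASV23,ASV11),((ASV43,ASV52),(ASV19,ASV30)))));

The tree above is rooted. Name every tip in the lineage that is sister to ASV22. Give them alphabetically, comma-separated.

ASV22 attaches to the tree at the node subtending ((ASV45,ASV67),ASV22).
The other lineage descending from that same node — the sister group — is (ASV45,ASV67); its 2 tips in alphabetical order are the answer.

ASV45, ASV67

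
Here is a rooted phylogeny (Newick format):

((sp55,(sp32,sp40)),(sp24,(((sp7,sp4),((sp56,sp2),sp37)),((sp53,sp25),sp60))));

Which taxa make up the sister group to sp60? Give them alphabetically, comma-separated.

sp60 attaches to the tree at the node subtending ((sp53,sp25),sp60).
The other lineage descending from that same node — the sister group — is (sp53,sp25); its 2 tips in alphabetical order are the answer.

sp25, sp53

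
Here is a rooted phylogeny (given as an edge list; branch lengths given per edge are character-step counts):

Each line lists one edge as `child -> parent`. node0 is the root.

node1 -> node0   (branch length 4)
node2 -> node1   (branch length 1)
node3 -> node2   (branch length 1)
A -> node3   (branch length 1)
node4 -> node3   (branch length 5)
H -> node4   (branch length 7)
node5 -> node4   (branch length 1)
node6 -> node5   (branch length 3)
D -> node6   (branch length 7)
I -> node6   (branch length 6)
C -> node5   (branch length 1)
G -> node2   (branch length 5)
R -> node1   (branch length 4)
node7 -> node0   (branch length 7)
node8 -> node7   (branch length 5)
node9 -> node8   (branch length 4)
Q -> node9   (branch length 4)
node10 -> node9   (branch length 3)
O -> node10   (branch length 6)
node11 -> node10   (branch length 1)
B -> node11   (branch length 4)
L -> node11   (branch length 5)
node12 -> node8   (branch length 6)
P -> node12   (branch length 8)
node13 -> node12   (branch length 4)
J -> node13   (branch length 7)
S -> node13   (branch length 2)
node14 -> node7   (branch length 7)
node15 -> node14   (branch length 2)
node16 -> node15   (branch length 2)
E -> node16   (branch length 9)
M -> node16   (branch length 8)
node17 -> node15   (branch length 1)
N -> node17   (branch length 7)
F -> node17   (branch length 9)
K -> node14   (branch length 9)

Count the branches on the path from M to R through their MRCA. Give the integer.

7

The MRCA of M and R is the root of the tree.
From M up to that node: 5 branches. From R up to the same node: 2 branches. Total: 5 + 2 = 7.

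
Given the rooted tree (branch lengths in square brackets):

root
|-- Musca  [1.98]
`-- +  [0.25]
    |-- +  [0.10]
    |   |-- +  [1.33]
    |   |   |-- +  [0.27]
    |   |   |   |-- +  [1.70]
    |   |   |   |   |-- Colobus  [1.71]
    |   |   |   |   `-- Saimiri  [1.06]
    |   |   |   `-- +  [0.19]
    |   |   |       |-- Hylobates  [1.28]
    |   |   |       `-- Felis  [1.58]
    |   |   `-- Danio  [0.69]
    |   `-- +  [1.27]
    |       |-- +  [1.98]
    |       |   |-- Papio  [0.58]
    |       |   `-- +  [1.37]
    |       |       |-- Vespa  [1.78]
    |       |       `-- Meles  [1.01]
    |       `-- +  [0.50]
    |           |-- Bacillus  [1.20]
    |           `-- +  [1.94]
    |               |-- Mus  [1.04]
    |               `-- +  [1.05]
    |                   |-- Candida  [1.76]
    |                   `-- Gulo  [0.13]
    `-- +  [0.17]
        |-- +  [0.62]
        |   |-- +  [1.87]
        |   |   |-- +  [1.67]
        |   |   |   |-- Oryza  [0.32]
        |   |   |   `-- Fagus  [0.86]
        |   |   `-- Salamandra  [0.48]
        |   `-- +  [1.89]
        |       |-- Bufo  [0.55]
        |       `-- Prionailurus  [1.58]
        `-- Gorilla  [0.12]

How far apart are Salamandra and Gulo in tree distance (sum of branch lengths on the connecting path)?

8.13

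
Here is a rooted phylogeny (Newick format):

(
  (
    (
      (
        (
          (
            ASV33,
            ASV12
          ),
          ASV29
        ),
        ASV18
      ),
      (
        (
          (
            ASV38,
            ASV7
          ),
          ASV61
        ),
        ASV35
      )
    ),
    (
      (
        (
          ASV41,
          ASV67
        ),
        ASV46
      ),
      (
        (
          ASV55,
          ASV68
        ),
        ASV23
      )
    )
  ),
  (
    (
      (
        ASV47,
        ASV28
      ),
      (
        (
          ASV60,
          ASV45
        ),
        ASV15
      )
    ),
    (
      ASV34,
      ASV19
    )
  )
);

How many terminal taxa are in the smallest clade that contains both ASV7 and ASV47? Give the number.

The MRCA of ASV7 and ASV47 is the root, so the clade is the entire tree.
That clade contains 21 terminal taxa: ASV12, ASV15, ASV18, ASV19, ASV23, ASV28, ASV29, ASV33, ASV34, ASV35, ASV38, ASV41, ASV45, ASV46, ASV47, ASV55, ASV60, ASV61, ASV67, ASV68, ASV7.

21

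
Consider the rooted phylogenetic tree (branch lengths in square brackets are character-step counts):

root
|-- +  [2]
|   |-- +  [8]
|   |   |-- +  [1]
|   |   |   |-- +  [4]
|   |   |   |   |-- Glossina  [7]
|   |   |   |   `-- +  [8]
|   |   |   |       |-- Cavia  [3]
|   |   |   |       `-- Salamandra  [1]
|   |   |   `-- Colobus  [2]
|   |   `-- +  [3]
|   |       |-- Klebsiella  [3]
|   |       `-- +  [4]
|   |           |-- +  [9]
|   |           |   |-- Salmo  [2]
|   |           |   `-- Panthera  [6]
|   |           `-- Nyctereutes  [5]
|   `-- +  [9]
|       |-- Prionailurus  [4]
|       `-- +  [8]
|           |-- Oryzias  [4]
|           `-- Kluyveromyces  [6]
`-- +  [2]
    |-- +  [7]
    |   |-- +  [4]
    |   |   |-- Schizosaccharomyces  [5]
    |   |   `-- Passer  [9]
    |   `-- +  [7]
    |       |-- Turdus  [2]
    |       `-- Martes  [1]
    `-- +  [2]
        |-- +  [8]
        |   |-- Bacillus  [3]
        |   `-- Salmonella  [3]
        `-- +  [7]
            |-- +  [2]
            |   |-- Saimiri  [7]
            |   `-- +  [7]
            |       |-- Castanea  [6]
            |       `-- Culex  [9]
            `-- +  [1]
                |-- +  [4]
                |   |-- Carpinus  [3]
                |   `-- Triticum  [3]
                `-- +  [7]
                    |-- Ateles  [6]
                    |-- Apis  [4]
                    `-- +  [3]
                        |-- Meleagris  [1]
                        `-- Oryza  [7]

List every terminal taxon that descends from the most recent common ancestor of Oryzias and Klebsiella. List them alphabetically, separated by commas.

Cavia, Colobus, Glossina, Klebsiella, Kluyveromyces, Nyctereutes, Oryzias, Panthera, Prionailurus, Salamandra, Salmo

Tracing Oryzias: it sits inside (Oryzias,Kluyveromyces).
Tracing Klebsiella: it sits inside (Klebsiella,((Salmo,Panthera),Nyctereutes)).
The smallest clade enclosing both is ((((Glossina,(Cavia,Salamandra)),Colobus),(Klebsiella,((Salmo,Panthera),Nyctereutes))),(Prionailurus,(Oryzias,Kluyveromyces))); the answer is its 11 terminal taxa in alphabetical order.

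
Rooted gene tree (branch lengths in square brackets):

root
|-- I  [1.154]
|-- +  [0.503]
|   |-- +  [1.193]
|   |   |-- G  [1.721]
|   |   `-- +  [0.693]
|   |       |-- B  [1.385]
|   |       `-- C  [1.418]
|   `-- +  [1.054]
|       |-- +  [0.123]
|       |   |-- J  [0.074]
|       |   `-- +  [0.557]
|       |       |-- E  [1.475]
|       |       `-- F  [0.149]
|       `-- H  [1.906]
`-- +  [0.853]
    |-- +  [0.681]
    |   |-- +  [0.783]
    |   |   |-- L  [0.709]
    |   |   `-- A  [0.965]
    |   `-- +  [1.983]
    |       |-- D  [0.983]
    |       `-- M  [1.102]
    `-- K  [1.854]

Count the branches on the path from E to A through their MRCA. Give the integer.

9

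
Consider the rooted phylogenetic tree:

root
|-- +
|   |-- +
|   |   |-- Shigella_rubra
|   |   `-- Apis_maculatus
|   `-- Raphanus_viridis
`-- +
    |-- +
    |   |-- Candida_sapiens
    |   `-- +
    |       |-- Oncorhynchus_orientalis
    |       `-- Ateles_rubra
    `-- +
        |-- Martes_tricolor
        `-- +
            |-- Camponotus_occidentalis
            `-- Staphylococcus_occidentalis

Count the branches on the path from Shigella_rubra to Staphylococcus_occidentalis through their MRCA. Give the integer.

7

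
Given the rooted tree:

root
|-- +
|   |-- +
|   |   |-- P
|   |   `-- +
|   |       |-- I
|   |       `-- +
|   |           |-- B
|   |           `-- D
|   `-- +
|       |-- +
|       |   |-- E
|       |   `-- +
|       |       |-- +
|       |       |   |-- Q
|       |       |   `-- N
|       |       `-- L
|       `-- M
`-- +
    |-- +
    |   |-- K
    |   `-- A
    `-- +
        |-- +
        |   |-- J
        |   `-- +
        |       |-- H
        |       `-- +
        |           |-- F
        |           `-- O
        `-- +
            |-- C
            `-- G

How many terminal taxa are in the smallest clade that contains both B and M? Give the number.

The MRCA of B and M is the node subtending ((P,(I,(B,D))),((E,((Q,N),L)),M)).
That clade contains 9 terminal taxa: B, D, E, I, L, M, N, P, Q.

9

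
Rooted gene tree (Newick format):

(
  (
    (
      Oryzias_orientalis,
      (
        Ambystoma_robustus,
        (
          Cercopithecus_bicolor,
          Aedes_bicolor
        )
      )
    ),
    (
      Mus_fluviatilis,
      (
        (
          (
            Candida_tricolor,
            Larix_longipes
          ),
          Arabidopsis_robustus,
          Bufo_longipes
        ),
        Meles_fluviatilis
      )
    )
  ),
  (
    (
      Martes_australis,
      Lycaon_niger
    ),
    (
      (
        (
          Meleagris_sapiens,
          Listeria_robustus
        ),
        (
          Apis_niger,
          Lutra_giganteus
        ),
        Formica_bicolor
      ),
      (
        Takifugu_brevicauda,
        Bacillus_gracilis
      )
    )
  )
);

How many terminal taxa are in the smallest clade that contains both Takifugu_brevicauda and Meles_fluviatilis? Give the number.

The MRCA of Takifugu_brevicauda and Meles_fluviatilis is the root, so the clade is the entire tree.
That clade contains 19 terminal taxa: Aedes_bicolor, Ambystoma_robustus, Apis_niger, Arabidopsis_robustus, Bacillus_gracilis, Bufo_longipes, Candida_tricolor, Cercopithecus_bicolor, Formica_bicolor, Larix_longipes, Listeria_robustus, Lutra_giganteus, Lycaon_niger, Martes_australis, Meleagris_sapiens, Meles_fluviatilis, Mus_fluviatilis, Oryzias_orientalis, Takifugu_brevicauda.

19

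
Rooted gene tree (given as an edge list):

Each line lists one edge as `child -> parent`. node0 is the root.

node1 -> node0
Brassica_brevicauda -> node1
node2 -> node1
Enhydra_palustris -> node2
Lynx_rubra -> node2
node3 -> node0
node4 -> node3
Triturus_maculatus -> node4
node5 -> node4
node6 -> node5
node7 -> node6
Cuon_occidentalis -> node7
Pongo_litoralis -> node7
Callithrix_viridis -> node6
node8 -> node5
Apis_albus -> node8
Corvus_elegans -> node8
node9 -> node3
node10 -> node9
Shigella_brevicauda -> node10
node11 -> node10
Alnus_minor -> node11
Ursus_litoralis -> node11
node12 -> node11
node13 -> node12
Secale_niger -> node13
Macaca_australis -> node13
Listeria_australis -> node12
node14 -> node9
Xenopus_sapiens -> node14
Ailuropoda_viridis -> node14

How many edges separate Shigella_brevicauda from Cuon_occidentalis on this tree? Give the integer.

8

The MRCA of Shigella_brevicauda and Cuon_occidentalis is the node subtending ((Triturus_maculatus,(((Cuon_occidentalis,Pongo_litoralis),Callithrix_viridis),(Apis_albus,Corvus_elegans))),((Shigella_brevicauda,(Alnus_minor,Ursus_litoralis,((Secale_niger,Macaca_australis),Listeria_australis))),(Xenopus_sapiens,Ailuropoda_viridis))).
From Shigella_brevicauda up to that node: 3 branches. From Cuon_occidentalis up to the same node: 5 branches. Total: 3 + 5 = 8.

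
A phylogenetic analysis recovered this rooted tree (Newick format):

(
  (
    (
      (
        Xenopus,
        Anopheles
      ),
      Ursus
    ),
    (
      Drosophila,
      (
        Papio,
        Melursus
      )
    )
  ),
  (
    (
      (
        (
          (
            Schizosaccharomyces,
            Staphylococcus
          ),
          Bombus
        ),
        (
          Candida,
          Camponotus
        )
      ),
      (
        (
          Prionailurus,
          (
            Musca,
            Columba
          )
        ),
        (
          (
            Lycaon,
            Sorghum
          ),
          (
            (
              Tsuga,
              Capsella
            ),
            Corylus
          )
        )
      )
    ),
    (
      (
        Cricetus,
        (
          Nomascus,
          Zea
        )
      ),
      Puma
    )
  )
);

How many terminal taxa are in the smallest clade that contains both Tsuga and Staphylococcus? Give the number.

The MRCA of Tsuga and Staphylococcus is the node subtending ((((Schizosaccharomyces,Staphylococcus),Bombus),(Candida,Camponotus)),((Prionailurus,(Musca,Columba)),((Lycaon,Sorghum),((Tsuga,Capsella),Corylus)))).
That clade contains 13 terminal taxa: Bombus, Camponotus, Candida, Capsella, Columba, Corylus, Lycaon, Musca, Prionailurus, Schizosaccharomyces, Sorghum, Staphylococcus, Tsuga.

13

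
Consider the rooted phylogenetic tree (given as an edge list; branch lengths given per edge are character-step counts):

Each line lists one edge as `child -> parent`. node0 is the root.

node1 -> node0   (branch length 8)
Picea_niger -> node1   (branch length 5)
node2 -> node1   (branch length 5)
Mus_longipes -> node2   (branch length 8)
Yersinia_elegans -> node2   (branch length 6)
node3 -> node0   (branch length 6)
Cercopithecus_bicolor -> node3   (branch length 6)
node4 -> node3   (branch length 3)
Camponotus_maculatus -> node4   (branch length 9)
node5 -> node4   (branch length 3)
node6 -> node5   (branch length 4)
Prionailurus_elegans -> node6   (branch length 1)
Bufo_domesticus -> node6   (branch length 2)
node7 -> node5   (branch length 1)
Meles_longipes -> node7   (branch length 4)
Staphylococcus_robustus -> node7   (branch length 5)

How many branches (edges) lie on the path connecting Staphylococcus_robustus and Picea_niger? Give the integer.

7

The MRCA of Staphylococcus_robustus and Picea_niger is the root of the tree.
From Staphylococcus_robustus up to that node: 5 branches. From Picea_niger up to the same node: 2 branches. Total: 5 + 2 = 7.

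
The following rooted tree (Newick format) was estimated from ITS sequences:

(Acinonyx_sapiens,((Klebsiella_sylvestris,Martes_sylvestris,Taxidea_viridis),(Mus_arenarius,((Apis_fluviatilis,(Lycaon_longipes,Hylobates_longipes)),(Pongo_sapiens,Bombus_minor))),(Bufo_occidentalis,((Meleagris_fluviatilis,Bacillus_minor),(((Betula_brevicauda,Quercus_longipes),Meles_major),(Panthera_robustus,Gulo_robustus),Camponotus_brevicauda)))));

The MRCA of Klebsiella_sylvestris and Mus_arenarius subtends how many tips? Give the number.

The MRCA of Klebsiella_sylvestris and Mus_arenarius is the node subtending ((Klebsiella_sylvestris,Martes_sylvestris,Taxidea_viridis),(Mus_arenarius,((Apis_fluviatilis,(Lycaon_longipes,Hylobates_longipes)),(Pongo_sapiens,Bombus_minor))),(Bufo_occidentalis,((Meleagris_fluviatilis,Bacillus_minor),(((Betula_brevicauda,Quercus_longipes),Meles_major),(Panthera_robustus,Gulo_robustus),Camponotus_brevicauda)))).
That clade contains 18 terminal taxa: Apis_fluviatilis, Bacillus_minor, Betula_brevicauda, Bombus_minor, Bufo_occidentalis, Camponotus_brevicauda, Gulo_robustus, Hylobates_longipes, Klebsiella_sylvestris, Lycaon_longipes, Martes_sylvestris, Meleagris_fluviatilis, Meles_major, Mus_arenarius, Panthera_robustus, Pongo_sapiens, Quercus_longipes, Taxidea_viridis.

18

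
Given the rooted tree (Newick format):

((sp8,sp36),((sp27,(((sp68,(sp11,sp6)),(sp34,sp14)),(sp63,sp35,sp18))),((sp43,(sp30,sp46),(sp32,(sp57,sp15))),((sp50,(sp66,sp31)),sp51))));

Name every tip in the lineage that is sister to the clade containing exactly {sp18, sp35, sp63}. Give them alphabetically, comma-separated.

sp11, sp14, sp34, sp6, sp68

The clade containing exactly {sp18, sp35, sp63} attaches to the tree at the node subtending (((sp68,(sp11,sp6)),(sp34,sp14)),(sp63,sp35,sp18)).
The other lineage descending from that same node — the sister group — is ((sp68,(sp11,sp6)),(sp34,sp14)); its 5 tips in alphabetical order are the answer.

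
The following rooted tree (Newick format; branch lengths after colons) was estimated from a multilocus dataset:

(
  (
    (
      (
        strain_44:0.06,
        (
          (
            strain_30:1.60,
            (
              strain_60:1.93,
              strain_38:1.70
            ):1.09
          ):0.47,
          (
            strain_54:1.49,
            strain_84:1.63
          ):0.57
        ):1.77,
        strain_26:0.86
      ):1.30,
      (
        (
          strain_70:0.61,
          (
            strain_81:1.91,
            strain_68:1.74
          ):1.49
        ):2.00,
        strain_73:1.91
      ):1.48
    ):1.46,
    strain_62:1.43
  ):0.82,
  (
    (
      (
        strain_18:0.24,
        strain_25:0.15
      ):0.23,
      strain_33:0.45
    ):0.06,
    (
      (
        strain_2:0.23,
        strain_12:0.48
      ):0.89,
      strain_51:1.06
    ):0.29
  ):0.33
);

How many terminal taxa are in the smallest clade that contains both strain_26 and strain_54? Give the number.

7

The MRCA of strain_26 and strain_54 is the node subtending (strain_44,((strain_30,(strain_60,strain_38)),(strain_54,strain_84)),strain_26).
That clade contains 7 terminal taxa: strain_26, strain_30, strain_38, strain_44, strain_54, strain_60, strain_84.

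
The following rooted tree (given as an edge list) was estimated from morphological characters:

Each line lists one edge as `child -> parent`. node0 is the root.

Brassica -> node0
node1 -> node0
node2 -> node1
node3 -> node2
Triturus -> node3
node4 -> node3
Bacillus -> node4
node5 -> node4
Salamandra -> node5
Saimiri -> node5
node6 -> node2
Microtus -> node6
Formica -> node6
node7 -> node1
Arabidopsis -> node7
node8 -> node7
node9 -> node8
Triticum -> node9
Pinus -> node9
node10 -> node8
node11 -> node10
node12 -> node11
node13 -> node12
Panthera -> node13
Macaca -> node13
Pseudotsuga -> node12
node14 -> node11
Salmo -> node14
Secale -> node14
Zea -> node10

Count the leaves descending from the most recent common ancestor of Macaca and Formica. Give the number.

The MRCA of Macaca and Formica is the node subtending (((Triturus,(Bacillus,(Salamandra,Saimiri))),(Microtus,Formica)),(Arabidopsis,((Triticum,Pinus),((((Panthera,Macaca),Pseudotsuga),(Salmo,Secale)),Zea)))).
That clade contains 15 terminal taxa: Arabidopsis, Bacillus, Formica, Macaca, Microtus, Panthera, Pinus, Pseudotsuga, Saimiri, Salamandra, Salmo, Secale, Triticum, Triturus, Zea.

15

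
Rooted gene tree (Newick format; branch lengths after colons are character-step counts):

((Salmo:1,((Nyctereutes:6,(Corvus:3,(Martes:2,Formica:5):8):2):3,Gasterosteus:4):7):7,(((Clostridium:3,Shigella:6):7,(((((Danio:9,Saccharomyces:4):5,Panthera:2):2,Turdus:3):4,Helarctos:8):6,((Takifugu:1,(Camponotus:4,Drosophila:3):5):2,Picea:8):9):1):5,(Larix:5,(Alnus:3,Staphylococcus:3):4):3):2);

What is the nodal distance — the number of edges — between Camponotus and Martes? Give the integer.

13

The MRCA of Camponotus and Martes is the root of the tree.
From Camponotus up to that node: 7 branches. From Martes up to the same node: 6 branches. Total: 7 + 6 = 13.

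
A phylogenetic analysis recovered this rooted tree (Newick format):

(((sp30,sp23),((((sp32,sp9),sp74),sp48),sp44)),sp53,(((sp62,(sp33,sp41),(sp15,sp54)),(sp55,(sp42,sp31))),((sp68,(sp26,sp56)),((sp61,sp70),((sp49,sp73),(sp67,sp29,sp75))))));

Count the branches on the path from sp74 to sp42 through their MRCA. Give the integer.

The MRCA of sp74 and sp42 is the root of the tree.
From sp74 up to that node: 5 branches. From sp42 up to the same node: 5 branches. Total: 5 + 5 = 10.

10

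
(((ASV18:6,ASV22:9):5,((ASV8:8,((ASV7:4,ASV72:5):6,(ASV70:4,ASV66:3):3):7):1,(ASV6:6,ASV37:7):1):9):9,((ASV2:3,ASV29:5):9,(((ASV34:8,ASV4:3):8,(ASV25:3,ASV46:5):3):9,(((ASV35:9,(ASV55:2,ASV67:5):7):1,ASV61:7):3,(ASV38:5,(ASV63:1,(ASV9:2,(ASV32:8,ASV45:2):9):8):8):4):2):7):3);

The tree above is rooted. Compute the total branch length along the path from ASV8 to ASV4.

57

The path runs ASV8 → … → MRCA → … → ASV4; the MRCA is the root of the tree.
Branch lengths along that path: 8 + 1 + 9 + 9 + 3 + 7 + 9 + 8 + 3 = 57.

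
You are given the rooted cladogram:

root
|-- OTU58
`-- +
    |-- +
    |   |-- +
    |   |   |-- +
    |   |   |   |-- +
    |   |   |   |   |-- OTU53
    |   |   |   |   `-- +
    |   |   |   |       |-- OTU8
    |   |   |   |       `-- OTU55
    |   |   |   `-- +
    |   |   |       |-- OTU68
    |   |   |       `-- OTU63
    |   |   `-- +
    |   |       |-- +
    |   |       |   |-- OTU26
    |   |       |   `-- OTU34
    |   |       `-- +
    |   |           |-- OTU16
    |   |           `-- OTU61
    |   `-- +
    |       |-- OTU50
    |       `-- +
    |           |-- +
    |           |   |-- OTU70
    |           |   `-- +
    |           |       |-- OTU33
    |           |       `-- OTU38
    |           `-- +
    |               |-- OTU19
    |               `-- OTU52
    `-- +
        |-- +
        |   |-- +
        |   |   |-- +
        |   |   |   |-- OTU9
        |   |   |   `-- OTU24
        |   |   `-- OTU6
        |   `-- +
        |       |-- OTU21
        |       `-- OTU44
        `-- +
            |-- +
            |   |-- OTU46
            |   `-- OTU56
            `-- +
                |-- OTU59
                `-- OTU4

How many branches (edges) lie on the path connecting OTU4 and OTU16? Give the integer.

9

The MRCA of OTU4 and OTU16 is the node subtending (((((OTU53,(OTU8,OTU55)),(OTU68,OTU63)),((OTU26,OTU34),(OTU16,OTU61))),(OTU50,((OTU70,(OTU33,OTU38)),(OTU19,OTU52)))),((((OTU9,OTU24),OTU6),(OTU21,OTU44)),((OTU46,OTU56),(OTU59,OTU4)))).
From OTU4 up to that node: 4 branches. From OTU16 up to the same node: 5 branches. Total: 4 + 5 = 9.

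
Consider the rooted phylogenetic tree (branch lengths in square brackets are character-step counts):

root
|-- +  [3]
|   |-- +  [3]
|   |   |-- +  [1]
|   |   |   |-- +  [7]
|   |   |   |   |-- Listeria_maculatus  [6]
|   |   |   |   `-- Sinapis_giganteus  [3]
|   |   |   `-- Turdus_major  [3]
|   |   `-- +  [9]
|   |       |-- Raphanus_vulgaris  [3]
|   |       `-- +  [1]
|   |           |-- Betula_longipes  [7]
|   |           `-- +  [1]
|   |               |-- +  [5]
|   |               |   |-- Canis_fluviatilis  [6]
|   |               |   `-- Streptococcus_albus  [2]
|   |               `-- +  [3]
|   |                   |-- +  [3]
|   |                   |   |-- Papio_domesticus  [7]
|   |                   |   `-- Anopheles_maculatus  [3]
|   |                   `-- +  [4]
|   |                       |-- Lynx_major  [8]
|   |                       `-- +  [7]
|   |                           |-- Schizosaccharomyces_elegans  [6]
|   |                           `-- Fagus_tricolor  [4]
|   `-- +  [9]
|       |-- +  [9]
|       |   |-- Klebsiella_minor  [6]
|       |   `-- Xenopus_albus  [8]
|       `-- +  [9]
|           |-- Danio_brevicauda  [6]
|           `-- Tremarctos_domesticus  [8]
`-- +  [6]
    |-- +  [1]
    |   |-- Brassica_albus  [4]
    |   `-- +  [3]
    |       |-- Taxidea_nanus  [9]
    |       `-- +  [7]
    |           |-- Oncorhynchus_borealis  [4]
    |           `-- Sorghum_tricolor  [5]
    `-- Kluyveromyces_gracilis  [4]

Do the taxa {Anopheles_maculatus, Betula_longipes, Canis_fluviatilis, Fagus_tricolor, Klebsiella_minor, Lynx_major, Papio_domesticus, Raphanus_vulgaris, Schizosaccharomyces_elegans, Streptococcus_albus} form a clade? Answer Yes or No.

No

The MRCA of the listed taxa subtends ((((Listeria_maculatus,Sinapis_giganteus),Turdus_major),(Raphanus_vulgaris,(Betula_longipes,((Canis_fluviatilis,Streptococcus_albus),((Papio_domesticus,Anopheles_maculatus),(Lynx_major,(Schizosaccharomyces_elegans,Fagus_tricolor))))))),((Klebsiella_minor,Xenopus_albus),(Danio_brevicauda,Tremarctos_domesticus))).
That clade also contains Danio_brevicauda, Listeria_maculatus, Sinapis_giganteus, Tremarctos_domesticus, Turdus_major, Xenopus_albus, which are not in the proposed group, so the group is not monophyletic.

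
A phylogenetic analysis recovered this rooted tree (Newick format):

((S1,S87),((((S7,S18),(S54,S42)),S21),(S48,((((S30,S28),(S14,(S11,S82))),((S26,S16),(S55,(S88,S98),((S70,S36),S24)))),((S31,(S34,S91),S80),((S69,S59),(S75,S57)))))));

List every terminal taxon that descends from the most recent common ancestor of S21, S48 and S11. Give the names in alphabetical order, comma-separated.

S11, S14, S16, S18, S21, S24, S26, S28, S30, S31, S34, S36, S42, S48, S54, S55, S57, S59, S69, S7, S70, S75, S80, S82, S88, S91, S98

Tracing S21: it sits inside (((S7,S18),(S54,S42)),S21).
Tracing S48: it sits inside (S48,((((S30,S28),(S14,(S11,S82))),((S26,S16),(S55,(S88,S98),((S70,S36),S24)))),((S31,(S34,S91),S80),((S69,S59),(S75,S57))))).
Tracing S11: it sits inside (S11,S82).
The smallest clade enclosing all 3 is ((((S7,S18),(S54,S42)),S21),(S48,((((S30,S28),(S14,(S11,S82))),((S26,S16),(S55,(S88,S98),((S70,S36),S24)))),((S31,(S34,S91),S80),((S69,S59),(S75,S57)))))); the answer is its 27 terminal taxa in alphabetical order.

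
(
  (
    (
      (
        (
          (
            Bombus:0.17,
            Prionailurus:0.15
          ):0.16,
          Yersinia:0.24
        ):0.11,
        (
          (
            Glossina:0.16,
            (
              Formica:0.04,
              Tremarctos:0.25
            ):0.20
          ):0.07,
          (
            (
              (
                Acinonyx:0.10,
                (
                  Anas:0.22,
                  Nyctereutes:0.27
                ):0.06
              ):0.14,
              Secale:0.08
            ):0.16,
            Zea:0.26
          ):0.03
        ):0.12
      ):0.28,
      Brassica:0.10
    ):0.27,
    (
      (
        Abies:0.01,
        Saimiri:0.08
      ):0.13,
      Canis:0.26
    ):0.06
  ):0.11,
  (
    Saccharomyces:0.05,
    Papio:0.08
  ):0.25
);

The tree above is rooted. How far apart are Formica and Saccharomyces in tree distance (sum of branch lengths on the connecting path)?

The path runs Formica → … → MRCA → … → Saccharomyces; the MRCA is the root of the tree.
Branch lengths along that path: 0.04 + 0.20 + 0.07 + 0.12 + 0.28 + 0.27 + 0.11 + 0.25 + 0.05 = 1.39.

1.39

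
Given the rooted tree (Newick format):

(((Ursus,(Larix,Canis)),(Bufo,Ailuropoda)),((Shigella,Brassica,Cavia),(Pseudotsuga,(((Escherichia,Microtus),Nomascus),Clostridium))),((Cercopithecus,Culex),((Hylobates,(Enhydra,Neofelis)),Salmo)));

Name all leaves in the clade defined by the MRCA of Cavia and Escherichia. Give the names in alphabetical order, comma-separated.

Brassica, Cavia, Clostridium, Escherichia, Microtus, Nomascus, Pseudotsuga, Shigella

Tracing Cavia: it sits inside (Shigella,Brassica,Cavia).
Tracing Escherichia: it sits inside (Escherichia,Microtus).
The smallest clade enclosing both is ((Shigella,Brassica,Cavia),(Pseudotsuga,(((Escherichia,Microtus),Nomascus),Clostridium))); the answer is its 8 terminal taxa in alphabetical order.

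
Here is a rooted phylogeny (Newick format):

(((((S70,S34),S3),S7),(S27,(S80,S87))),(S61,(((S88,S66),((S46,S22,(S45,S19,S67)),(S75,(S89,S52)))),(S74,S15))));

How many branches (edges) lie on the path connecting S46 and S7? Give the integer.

The MRCA of S46 and S7 is the root of the tree.
From S46 up to that node: 6 branches. From S7 up to the same node: 3 branches. Total: 6 + 3 = 9.

9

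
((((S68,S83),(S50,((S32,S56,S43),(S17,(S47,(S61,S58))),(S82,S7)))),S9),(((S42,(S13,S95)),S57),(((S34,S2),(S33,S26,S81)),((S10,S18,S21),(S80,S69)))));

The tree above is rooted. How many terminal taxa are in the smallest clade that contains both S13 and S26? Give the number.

The MRCA of S13 and S26 is the node subtending (((S42,(S13,S95)),S57),(((S34,S2),(S33,S26,S81)),((S10,S18,S21),(S80,S69)))).
That clade contains 14 terminal taxa: S10, S13, S18, S2, S21, S26, S33, S34, S42, S57, S69, S80, S81, S95.

14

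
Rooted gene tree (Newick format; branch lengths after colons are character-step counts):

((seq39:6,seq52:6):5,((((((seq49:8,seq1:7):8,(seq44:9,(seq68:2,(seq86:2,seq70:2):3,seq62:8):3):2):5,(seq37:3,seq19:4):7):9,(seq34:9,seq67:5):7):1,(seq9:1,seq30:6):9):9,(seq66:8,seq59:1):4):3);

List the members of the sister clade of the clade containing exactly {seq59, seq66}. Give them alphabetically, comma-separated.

seq1, seq19, seq30, seq34, seq37, seq44, seq49, seq62, seq67, seq68, seq70, seq86, seq9

The clade containing exactly {seq59, seq66} attaches to the tree at the node subtending ((((((seq49,seq1),(seq44,(seq68,(seq86,seq70),seq62))),(seq37,seq19)),(seq34,seq67)),(seq9,seq30)),(seq66,seq59)).
The other lineage descending from that same node — the sister group — is (((((seq49,seq1),(seq44,(seq68,(seq86,seq70),seq62))),(seq37,seq19)),(seq34,seq67)),(seq9,seq30)); its 13 tips in alphabetical order are the answer.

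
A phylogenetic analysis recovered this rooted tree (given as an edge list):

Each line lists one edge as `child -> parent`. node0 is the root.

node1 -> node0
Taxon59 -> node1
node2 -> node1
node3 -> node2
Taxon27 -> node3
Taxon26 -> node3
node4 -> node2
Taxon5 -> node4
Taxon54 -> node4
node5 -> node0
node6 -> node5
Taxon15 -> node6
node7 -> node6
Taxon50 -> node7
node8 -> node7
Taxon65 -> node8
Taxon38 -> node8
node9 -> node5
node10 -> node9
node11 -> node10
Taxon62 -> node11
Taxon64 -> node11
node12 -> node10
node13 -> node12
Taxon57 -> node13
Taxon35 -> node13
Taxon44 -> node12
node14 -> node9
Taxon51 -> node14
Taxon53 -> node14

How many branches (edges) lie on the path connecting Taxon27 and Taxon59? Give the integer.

The MRCA of Taxon27 and Taxon59 is the node subtending (Taxon59,((Taxon27,Taxon26),(Taxon5,Taxon54))).
From Taxon27 up to that node: 3 branches. From Taxon59 up to the same node: 1 branch. Total: 3 + 1 = 4.

4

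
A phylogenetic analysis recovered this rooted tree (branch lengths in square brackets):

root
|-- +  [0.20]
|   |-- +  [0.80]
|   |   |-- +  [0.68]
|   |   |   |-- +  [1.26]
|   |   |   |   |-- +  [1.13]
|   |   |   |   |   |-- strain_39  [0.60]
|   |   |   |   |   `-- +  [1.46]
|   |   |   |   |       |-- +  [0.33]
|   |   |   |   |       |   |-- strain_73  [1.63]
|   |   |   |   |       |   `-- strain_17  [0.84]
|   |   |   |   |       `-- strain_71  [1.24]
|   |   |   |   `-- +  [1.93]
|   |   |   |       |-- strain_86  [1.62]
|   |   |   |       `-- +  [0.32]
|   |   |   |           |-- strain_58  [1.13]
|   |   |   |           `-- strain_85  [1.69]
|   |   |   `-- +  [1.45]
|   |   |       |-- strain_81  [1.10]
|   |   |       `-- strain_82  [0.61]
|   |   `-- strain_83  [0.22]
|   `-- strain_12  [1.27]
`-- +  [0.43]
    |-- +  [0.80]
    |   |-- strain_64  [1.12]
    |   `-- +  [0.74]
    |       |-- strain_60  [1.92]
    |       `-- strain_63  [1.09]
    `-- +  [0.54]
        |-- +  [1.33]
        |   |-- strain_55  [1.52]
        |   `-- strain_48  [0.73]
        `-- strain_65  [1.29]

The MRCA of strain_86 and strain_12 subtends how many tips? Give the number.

11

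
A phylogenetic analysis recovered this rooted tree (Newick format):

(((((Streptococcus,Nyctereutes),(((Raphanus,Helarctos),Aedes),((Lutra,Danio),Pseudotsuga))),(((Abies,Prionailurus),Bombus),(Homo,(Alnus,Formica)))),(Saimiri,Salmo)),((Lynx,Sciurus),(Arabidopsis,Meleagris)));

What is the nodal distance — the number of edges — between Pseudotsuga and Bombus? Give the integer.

The MRCA of Pseudotsuga and Bombus is the node subtending (((Streptococcus,Nyctereutes),(((Raphanus,Helarctos),Aedes),((Lutra,Danio),Pseudotsuga))),(((Abies,Prionailurus),Bombus),(Homo,(Alnus,Formica)))).
From Pseudotsuga up to that node: 4 branches. From Bombus up to the same node: 3 branches. Total: 4 + 3 = 7.

7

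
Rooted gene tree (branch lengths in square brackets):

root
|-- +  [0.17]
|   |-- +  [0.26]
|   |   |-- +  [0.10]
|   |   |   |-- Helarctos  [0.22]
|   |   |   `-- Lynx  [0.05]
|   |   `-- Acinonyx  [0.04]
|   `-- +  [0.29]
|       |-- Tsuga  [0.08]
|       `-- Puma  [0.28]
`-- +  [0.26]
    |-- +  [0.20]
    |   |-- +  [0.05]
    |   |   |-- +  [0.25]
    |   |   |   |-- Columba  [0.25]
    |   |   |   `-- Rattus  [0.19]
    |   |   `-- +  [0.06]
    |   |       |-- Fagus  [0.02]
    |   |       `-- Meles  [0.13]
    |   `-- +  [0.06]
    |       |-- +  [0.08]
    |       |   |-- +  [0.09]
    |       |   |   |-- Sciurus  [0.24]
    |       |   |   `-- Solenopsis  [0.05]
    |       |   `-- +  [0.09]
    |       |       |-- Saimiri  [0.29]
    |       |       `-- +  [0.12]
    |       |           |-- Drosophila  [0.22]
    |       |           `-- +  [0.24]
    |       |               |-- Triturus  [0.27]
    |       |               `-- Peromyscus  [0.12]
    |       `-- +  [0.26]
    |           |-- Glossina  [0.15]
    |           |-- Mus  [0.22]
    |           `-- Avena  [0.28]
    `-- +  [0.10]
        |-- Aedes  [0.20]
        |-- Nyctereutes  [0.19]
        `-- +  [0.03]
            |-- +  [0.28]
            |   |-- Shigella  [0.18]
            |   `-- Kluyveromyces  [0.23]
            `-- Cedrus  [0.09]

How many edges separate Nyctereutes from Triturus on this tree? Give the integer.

9

The MRCA of Nyctereutes and Triturus is the node subtending ((((Columba,Rattus),(Fagus,Meles)),(((Sciurus,Solenopsis),(Saimiri,(Drosophila,(Triturus,Peromyscus)))),(Glossina,Mus,Avena))),(Aedes,Nyctereutes,((Shigella,Kluyveromyces),Cedrus))).
From Nyctereutes up to that node: 2 branches. From Triturus up to the same node: 7 branches. Total: 2 + 7 = 9.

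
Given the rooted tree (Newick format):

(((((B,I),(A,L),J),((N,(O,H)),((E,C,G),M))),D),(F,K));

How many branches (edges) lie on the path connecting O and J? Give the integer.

6

The MRCA of O and J is the node subtending (((B,I),(A,L),J),((N,(O,H)),((E,C,G),M))).
From O up to that node: 4 branches. From J up to the same node: 2 branches. Total: 4 + 2 = 6.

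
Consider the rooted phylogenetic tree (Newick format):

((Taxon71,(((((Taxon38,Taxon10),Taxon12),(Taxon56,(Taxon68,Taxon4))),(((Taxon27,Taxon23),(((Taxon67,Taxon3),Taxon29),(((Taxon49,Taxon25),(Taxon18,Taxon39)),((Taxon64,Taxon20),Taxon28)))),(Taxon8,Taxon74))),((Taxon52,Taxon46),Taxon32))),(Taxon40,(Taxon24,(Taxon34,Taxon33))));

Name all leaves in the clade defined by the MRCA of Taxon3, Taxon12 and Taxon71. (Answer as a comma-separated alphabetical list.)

Tracing Taxon3: it sits inside (Taxon67,Taxon3).
Tracing Taxon12: it sits inside ((Taxon38,Taxon10),Taxon12).
Tracing Taxon71: it sits inside (Taxon71,(((((Taxon38,Taxon10),Taxon12),(Taxon56,(Taxon68,Taxon4))),(((Taxon27,Taxon23),(((Taxon67,Taxon3),Taxon29),(((Taxon49,Taxon25),(Taxon18,Taxon39)),((Taxon64,Taxon20),Taxon28)))),(Taxon8,Taxon74))),((Taxon52,Taxon46),Taxon32))).
The smallest clade enclosing all 3 is (Taxon71,(((((Taxon38,Taxon10),Taxon12),(Taxon56,(Taxon68,Taxon4))),(((Taxon27,Taxon23),(((Taxon67,Taxon3),Taxon29),(((Taxon49,Taxon25),(Taxon18,Taxon39)),((Taxon64,Taxon20),Taxon28)))),(Taxon8,Taxon74))),((Taxon52,Taxon46),Taxon32))); the answer is its 24 terminal taxa in alphabetical order.

Taxon10, Taxon12, Taxon18, Taxon20, Taxon23, Taxon25, Taxon27, Taxon28, Taxon29, Taxon3, Taxon32, Taxon38, Taxon39, Taxon4, Taxon46, Taxon49, Taxon52, Taxon56, Taxon64, Taxon67, Taxon68, Taxon71, Taxon74, Taxon8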